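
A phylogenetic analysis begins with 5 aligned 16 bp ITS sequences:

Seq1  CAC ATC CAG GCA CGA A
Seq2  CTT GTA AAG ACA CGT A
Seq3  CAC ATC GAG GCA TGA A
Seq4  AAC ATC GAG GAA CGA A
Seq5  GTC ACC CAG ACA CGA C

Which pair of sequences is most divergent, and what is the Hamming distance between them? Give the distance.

Pairwise Hamming distances:
  Seq1 vs Seq2: 7
  Seq1 vs Seq3: 2
  Seq1 vs Seq4: 3
  Seq1 vs Seq5: 5
  Seq2 vs Seq3: 8
  Seq2 vs Seq4: 9
  Seq2 vs Seq5: 8
  Seq3 vs Seq4: 3
  Seq3 vs Seq5: 7
  Seq4 vs Seq5: 7
The largest is 9, between Seq2 and Seq4.

9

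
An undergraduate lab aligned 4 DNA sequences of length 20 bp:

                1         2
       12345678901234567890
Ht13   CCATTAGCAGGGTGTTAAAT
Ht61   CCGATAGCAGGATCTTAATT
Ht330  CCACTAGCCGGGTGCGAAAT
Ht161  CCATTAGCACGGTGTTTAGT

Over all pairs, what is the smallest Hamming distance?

Pairwise Hamming distances:
  Ht13 vs Ht61: 5
  Ht13 vs Ht330: 4
  Ht13 vs Ht161: 3
  Ht61 vs Ht330: 8
  Ht61 vs Ht161: 7
  Ht330 vs Ht161: 7
The smallest is 3, between Ht13 and Ht161.

3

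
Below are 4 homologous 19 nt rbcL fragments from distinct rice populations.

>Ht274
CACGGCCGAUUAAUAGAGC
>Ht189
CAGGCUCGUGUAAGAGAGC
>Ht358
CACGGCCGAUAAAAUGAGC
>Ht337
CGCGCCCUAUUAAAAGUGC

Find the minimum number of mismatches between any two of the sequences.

3

Pairwise Hamming distances:
  Ht274 vs Ht189: 6
  Ht274 vs Ht358: 3
  Ht274 vs Ht337: 5
  Ht189 vs Ht358: 8
  Ht189 vs Ht337: 8
  Ht358 vs Ht337: 6
The smallest is 3, between Ht274 and Ht358.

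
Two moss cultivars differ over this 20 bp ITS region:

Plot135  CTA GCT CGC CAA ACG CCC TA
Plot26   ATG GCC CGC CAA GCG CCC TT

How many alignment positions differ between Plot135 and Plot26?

5

The sequences differ at positions 1 (C/A), 3 (A/G), 6 (T/C), 13 (A/G), 20 (A/T).
That gives 5 mismatches out of 20 aligned sites, so the Hamming distance is 5.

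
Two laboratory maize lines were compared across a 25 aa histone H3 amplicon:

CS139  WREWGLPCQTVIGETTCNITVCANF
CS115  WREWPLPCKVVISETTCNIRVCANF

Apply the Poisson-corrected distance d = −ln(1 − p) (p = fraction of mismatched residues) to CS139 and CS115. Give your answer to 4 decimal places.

0.2231

The sequences differ at positions 5 (G/P), 9 (Q/K), 10 (T/V), 13 (G/S), 20 (T/R).
p = 5/25 = 0.200000.
d = −ln(1 − 0.200000) = −ln(0.800000) = 0.2231.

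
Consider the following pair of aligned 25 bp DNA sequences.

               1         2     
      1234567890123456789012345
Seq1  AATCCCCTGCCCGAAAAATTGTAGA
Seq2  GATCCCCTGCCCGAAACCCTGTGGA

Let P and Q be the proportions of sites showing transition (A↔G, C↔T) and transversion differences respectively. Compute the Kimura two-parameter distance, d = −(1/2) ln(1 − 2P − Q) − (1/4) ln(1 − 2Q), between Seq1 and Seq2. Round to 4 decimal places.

Differing sites — 1:A/G (Ti); 17:A/C (Tv); 18:A/C (Tv); 19:T/C (Ti); 23:A/G (Ti).
Of the 5 differences, 3 transitions and 2 transversions over 25 sites: P = 3/25 = 0.120000, Q = 2/25 = 0.080000.
d = −0.5·ln(0.680000) − 0.25·ln(0.840000) = −0.5·(-0.385662) − 0.25·(-0.174353) = 0.2364.

0.2364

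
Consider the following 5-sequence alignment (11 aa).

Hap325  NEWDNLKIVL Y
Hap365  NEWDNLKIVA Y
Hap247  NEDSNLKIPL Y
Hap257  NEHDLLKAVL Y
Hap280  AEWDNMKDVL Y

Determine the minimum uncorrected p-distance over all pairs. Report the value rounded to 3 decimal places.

Pairwise Hamming distances:
  Hap325 vs Hap365: 1
  Hap325 vs Hap247: 3
  Hap325 vs Hap257: 3
  Hap325 vs Hap280: 3
  Hap365 vs Hap247: 4
  Hap365 vs Hap257: 4
  Hap365 vs Hap280: 4
  Hap247 vs Hap257: 5
  Hap247 vs Hap280: 6
  Hap257 vs Hap280: 5
The smallest is 1 mismatch, between Hap325 and Hap365; p = 1/11 = 0.091.

0.091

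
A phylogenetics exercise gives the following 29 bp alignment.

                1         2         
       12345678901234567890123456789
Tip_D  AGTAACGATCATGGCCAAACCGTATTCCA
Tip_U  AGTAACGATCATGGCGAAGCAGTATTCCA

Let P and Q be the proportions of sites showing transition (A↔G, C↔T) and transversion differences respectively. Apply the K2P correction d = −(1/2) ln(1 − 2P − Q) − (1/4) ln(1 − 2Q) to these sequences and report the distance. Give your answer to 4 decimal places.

0.1113

Differing sites — 16:C/G (Tv); 19:A/G (Ti); 21:C/A (Tv).
Of the 3 differences, 1 transition and 2 transversions over 29 sites: P = 1/29 = 0.034483, Q = 2/29 = 0.068966.
d = −0.5·ln(0.862068) − 0.25·ln(0.862068) = −0.5·(-0.148421) − 0.25·(-0.148421) = 0.1113.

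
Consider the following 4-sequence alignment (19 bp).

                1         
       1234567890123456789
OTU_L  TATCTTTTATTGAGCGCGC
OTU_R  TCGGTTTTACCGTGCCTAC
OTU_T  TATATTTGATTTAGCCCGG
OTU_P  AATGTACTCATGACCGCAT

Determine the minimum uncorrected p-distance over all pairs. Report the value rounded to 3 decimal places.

Pairwise Hamming distances:
  OTU_L vs OTU_R: 9
  OTU_L vs OTU_T: 5
  OTU_L vs OTU_P: 9
  OTU_R vs OTU_T: 11
  OTU_R vs OTU_P: 13
  OTU_T vs OTU_P: 12
The smallest is 5 mismatches, between OTU_L and OTU_T; p = 5/19 = 0.263.

0.263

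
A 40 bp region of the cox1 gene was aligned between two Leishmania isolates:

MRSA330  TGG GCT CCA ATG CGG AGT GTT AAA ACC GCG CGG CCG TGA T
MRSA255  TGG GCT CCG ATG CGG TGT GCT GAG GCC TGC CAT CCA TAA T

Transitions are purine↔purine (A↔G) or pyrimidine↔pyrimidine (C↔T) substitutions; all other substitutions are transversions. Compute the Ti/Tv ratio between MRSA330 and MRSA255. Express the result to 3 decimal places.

Mismatches occur at site 9 (A↔G, transition), site 16 (A↔T, transversion), site 20 (T↔C, transition), site 22 (A↔G, transition), site 24 (A↔G, transition), site 25 (A↔G, transition), site 28 (G↔T, transversion), site 29 (C↔G, transversion), site 30 (G↔C, transversion), site 32 (G↔A, transition), site 33 (G↔T, transversion), site 36 (G↔A, transition), site 38 (G↔A, transition).
Of the 13 differences, 8 transitions and 5 transversions, so Ti/Tv = 8/5 = 1.600.

1.600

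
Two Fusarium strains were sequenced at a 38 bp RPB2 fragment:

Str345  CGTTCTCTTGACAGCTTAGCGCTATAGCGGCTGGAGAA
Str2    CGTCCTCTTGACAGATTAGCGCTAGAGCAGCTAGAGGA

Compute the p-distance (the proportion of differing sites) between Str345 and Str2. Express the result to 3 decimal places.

The sequences differ at positions 4 (T/C), 15 (C/A), 25 (T/G), 29 (G/A), 33 (G/A), 37 (A/G).
There are 6 differences over 38 sites, so p = 6/38 = 0.158.

0.158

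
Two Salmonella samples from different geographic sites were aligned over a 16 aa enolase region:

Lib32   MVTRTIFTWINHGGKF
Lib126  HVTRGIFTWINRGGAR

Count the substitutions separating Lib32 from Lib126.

5

The sequences differ at positions 1 (M/H), 5 (T/G), 12 (H/R), 15 (K/A), 16 (F/R).
That gives 5 mismatches out of 16 aligned sites, so the Hamming distance is 5.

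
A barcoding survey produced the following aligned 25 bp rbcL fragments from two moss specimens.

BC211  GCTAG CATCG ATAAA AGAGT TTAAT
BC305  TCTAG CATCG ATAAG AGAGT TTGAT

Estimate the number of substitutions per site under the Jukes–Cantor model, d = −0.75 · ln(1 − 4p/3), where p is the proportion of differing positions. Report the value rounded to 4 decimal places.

Differing sites — 1:G/T; 15:A/G; 23:A/G.
p = 3/25 = 0.120000.
d = −0.75 · ln(1 − (4/3)·0.120000) = −0.75 · ln(0.840000) = −0.75 · (-0.174353) = 0.1308.

0.1308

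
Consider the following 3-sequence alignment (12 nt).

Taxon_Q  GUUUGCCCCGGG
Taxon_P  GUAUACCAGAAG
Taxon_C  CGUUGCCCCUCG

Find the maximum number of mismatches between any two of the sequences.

8

Pairwise Hamming distances:
  Taxon_Q vs Taxon_P: 6
  Taxon_Q vs Taxon_C: 4
  Taxon_P vs Taxon_C: 8
The largest is 8, between Taxon_P and Taxon_C.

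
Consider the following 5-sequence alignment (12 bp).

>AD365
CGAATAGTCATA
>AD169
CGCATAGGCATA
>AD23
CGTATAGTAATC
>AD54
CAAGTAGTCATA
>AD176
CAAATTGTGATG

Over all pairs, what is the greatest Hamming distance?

Pairwise Hamming distances:
  AD365 vs AD169: 2
  AD365 vs AD23: 3
  AD365 vs AD54: 2
  AD365 vs AD176: 4
  AD169 vs AD23: 4
  AD169 vs AD54: 4
  AD169 vs AD176: 6
  AD23 vs AD54: 5
  AD23 vs AD176: 5
  AD54 vs AD176: 4
The largest is 6, between AD169 and AD176.

6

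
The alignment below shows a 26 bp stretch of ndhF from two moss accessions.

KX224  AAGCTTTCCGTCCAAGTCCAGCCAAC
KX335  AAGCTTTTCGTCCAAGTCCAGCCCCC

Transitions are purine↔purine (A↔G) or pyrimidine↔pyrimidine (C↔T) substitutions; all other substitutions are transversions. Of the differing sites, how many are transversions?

The sequences differ at positions 8 (C/T, transition), 24 (A/C, transversion), 25 (A/C, transversion).
Of the 3 differences, 1 transition and 2 transversions, so the answer is 2.

2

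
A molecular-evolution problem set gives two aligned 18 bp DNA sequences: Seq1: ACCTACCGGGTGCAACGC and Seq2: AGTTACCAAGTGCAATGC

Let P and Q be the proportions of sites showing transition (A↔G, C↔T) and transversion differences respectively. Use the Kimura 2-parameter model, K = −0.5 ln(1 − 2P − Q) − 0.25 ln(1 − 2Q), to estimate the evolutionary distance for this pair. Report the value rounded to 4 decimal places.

Mismatches occur at site 2 (C↔G, transversion), site 3 (C↔T, transition), site 8 (G↔A, transition), site 9 (G↔A, transition), site 16 (C↔T, transition).
Of the 5 differences, 4 transitions and 1 transversion over 18 sites: P = 4/18 = 0.222222, Q = 1/18 = 0.055556.
d = −0.5·ln(0.500000) − 0.25·ln(0.888888) = −0.5·(-0.693147) − 0.25·(-0.117784) = 0.3760.

0.3760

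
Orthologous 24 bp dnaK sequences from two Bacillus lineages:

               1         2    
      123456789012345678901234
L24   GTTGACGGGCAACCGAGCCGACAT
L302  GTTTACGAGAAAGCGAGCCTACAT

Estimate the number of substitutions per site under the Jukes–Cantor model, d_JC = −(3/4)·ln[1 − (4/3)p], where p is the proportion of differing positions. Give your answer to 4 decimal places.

The sequences differ at positions 4 (G/T), 8 (G/A), 10 (C/A), 13 (C/G), 20 (G/T).
p = 5/24 = 0.208333.
d = −0.75 · ln(1 − (4/3)·0.208333) = −0.75 · ln(0.722223) = −0.75 · (-0.325421) = 0.2441.

0.2441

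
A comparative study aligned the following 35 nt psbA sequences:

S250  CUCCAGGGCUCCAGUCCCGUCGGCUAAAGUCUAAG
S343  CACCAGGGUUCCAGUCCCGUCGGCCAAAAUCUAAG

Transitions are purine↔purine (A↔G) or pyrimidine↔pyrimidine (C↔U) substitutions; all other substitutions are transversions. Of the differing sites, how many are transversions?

Mismatches occur at site 2 (U→A, transversion), site 9 (C→U, transition), site 25 (U→C, transition), site 29 (G→A, transition).
Of the 4 differences, 3 transitions and 1 transversion, so the answer is 1.

1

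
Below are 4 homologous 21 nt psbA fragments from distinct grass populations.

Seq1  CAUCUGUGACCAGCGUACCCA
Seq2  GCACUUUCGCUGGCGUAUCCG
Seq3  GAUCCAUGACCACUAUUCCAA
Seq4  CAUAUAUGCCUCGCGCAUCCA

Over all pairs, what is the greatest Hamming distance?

Pairwise Hamming distances:
  Seq1 vs Seq2: 10
  Seq1 vs Seq3: 8
  Seq1 vs Seq4: 7
  Seq2 vs Seq3: 15
  Seq2 vs Seq4: 10
  Seq3 vs Seq4: 13
The largest is 15, between Seq2 and Seq3.

15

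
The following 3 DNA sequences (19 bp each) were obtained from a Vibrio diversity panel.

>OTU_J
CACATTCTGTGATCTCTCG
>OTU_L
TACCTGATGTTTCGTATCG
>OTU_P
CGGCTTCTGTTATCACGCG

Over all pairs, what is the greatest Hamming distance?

Pairwise Hamming distances:
  OTU_J vs OTU_L: 9
  OTU_J vs OTU_P: 6
  OTU_L vs OTU_P: 11
The largest is 11, between OTU_L and OTU_P.

11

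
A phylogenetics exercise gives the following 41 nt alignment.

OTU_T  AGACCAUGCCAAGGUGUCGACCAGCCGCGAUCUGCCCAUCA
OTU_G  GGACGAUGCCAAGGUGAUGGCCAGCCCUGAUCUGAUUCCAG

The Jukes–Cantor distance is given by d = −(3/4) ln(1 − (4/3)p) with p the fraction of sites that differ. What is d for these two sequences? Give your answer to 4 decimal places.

0.4556

Mismatches occur at site 1 (A↔G), site 5 (C↔G), site 17 (U↔A), site 18 (C↔U), site 20 (A↔G), site 27 (G↔C), site 28 (C↔U), site 35 (C↔A), site 36 (C↔U), site 37 (C↔U), site 38 (A↔C), site 39 (U↔C), site 40 (C↔A), site 41 (A↔G).
p = 14/41 = 0.341463.
d = −0.75 · ln(1 − (4/3)·0.341463) = −0.75 · ln(0.544716) = −0.75 · (-0.607491) = 0.4556.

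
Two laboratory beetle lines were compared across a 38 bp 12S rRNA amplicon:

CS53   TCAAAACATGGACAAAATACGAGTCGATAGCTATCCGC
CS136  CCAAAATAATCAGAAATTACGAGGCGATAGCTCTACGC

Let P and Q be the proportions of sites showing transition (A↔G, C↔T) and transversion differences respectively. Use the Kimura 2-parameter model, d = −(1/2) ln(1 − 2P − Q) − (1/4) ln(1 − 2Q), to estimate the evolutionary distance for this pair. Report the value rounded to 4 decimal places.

Differing sites — 1:T/C (Ti); 7:C/T (Ti); 9:T/A (Tv); 10:G/T (Tv); 11:G/C (Tv); 13:C/G (Tv); 17:A/T (Tv); 24:T/G (Tv); 33:A/C (Tv); 35:C/A (Tv).
Of the 10 differences, 2 transitions and 8 transversions over 38 sites: P = 2/38 = 0.052632, Q = 8/38 = 0.210526.
d = −0.5·ln(0.684210) − 0.25·ln(0.578948) = −0.5·(-0.379490) − 0.25·(-0.546543) = 0.3264.

0.3264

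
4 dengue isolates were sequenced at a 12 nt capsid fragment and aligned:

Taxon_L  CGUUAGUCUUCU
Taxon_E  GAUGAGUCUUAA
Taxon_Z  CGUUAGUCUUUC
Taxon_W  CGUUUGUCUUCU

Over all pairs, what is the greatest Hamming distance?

Pairwise Hamming distances:
  Taxon_L vs Taxon_E: 5
  Taxon_L vs Taxon_Z: 2
  Taxon_L vs Taxon_W: 1
  Taxon_E vs Taxon_Z: 5
  Taxon_E vs Taxon_W: 6
  Taxon_Z vs Taxon_W: 3
The largest is 6, between Taxon_E and Taxon_W.

6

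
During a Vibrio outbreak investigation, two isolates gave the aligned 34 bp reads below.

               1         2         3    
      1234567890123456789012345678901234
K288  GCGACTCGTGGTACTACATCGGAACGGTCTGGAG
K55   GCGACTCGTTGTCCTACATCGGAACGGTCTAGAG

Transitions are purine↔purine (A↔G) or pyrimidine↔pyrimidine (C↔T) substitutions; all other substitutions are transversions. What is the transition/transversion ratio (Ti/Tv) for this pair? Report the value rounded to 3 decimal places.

0.500

Differing sites — 10:G/T (Tv); 13:A/C (Tv); 31:G/A (Ti).
Of the 3 differences, 1 transition and 2 transversions, so Ti/Tv = 1/2 = 0.500.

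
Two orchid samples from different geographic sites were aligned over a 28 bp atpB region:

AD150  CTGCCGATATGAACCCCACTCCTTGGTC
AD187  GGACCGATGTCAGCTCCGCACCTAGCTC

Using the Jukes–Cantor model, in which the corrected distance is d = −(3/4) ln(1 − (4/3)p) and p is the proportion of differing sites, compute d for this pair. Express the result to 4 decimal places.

0.5565

Differing sites — 1:C/G; 2:T/G; 3:G/A; 9:A/G; 11:G/C; 13:A/G; 15:C/T; 18:A/G; 20:T/A; 24:T/A; 26:G/C.
p = 11/28 = 0.392857.
d = −0.75 · ln(1 − (4/3)·0.392857) = −0.75 · ln(0.476191) = −0.75 · (-0.741936) = 0.5565.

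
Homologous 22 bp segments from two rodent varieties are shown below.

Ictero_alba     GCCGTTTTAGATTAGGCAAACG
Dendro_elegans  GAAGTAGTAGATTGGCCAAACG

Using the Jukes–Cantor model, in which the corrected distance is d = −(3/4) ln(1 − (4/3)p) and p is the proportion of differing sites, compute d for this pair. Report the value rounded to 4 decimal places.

0.3390

Differing sites — 2:C/A; 3:C/A; 6:T/A; 7:T/G; 14:A/G; 16:G/C.
p = 6/22 = 0.272727.
d = −0.75 · ln(1 − (4/3)·0.272727) = −0.75 · ln(0.636364) = −0.75 · (-0.451985) = 0.3390.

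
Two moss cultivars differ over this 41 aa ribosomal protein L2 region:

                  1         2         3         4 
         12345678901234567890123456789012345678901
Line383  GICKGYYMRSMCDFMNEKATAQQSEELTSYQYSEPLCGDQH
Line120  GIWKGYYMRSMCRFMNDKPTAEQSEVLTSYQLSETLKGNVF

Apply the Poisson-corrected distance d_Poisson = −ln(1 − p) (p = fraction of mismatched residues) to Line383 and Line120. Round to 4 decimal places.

Mismatches occur at site 3 (C→W), site 13 (D→R), site 17 (E→D), site 19 (A→P), site 22 (Q→E), site 26 (E→V), site 32 (Y→L), site 35 (P→T), site 37 (C→K), site 39 (D→N), site 40 (Q→V), site 41 (H→F).
p = 12/41 = 0.292683.
d = −ln(1 − 0.292683) = −ln(0.707317) = 0.3463.

0.3463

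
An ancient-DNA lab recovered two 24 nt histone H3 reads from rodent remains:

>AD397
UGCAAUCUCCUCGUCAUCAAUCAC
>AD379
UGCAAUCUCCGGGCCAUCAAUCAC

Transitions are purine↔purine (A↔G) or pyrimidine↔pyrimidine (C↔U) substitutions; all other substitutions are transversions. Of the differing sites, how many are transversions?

Differing sites — 11:U/G (Tv); 12:C/G (Tv); 14:U/C (Ti).
Of the 3 differences, 1 transition and 2 transversions, so the answer is 2.

2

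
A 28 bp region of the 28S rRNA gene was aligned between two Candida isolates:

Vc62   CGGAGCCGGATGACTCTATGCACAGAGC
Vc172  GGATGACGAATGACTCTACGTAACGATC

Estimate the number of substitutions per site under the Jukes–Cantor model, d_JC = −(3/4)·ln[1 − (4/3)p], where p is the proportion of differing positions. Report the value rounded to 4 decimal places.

Differing sites — 1:C/G; 3:G/A; 4:A/T; 6:C/A; 9:G/A; 19:T/C; 21:C/T; 23:C/A; 24:A/C; 27:G/T.
p = 10/28 = 0.357143.
d = −0.75 · ln(1 − (4/3)·0.357143) = −0.75 · ln(0.523809) = −0.75 · (-0.646628) = 0.4850.

0.4850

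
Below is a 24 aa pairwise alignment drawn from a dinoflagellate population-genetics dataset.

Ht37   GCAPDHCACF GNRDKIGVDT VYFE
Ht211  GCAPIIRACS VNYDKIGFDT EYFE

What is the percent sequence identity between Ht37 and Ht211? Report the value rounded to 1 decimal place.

66.7%

Mismatches occur at site 5 (D/I), site 6 (H/I), site 7 (C/R), site 10 (F/S), site 11 (G/V), site 13 (R/Y), site 18 (V/F), site 21 (V/E).
16 of the 24 sites match, so the percent identity is 16/24 × 100 = 66.7%.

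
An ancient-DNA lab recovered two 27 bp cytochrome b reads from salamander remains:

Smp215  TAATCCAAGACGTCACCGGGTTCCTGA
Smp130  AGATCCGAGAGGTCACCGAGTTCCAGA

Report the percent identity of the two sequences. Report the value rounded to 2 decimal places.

Mismatches occur at site 1 (T/A), site 2 (A/G), site 7 (A/G), site 11 (C/G), site 19 (G/A), site 25 (T/A).
21 of the 27 sites match, so the percent identity is 21/27 × 100 = 77.78%.

77.78%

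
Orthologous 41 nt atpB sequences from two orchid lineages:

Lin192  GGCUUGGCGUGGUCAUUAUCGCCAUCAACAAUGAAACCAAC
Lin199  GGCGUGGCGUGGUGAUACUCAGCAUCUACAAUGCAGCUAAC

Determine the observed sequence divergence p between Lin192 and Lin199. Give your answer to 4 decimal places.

0.2439

Mismatches occur at site 4 (U→G), site 14 (C→G), site 17 (U→A), site 18 (A→C), site 21 (G→A), site 22 (C→G), site 27 (A→U), site 34 (A→C), site 36 (A→G), site 38 (C→U).
There are 10 differences over 41 sites, so p = 10/41 = 0.2439.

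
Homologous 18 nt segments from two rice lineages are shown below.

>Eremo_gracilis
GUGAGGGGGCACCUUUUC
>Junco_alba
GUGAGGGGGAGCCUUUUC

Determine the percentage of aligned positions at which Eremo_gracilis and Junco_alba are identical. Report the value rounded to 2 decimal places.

Mismatches occur at site 10 (C/A), site 11 (A/G).
16 of the 18 sites match, so the percent identity is 16/18 × 100 = 88.89%.

88.89%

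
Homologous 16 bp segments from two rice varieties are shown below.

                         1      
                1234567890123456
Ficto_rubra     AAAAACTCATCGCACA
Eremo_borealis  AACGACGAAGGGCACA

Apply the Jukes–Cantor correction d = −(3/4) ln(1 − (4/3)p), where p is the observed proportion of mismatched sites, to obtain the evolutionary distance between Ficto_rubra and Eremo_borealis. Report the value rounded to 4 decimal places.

0.5199

The sequences differ at positions 3 (A/C), 4 (A/G), 7 (T/G), 8 (C/A), 10 (T/G), 11 (C/G).
p = 6/16 = 0.375000.
d = −0.75 · ln(1 − (4/3)·0.375000) = −0.75 · ln(0.500000) = −0.75 · (-0.693147) = 0.5199.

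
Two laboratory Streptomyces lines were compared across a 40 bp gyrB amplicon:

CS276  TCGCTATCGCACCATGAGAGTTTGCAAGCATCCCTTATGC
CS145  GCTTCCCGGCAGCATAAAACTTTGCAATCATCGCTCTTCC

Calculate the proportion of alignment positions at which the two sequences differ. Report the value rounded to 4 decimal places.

0.4000

The sequences differ at positions 1 (T/G), 3 (G/T), 4 (C/T), 5 (T/C), 6 (A/C), 7 (T/C), 8 (C/G), 12 (C/G), 16 (G/A), 18 (G/A), 20 (G/C), 28 (G/T), 33 (C/G), 36 (T/C), 37 (A/T), 39 (G/C).
There are 16 differences over 40 sites, so p = 16/40 = 0.4000.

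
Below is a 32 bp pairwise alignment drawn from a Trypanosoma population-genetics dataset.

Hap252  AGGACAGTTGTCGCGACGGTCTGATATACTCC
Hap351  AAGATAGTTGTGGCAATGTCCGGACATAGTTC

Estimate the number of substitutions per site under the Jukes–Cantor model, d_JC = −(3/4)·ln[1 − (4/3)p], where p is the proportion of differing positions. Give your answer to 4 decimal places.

0.4598

Mismatches occur at site 2 (G/A), site 5 (C/T), site 12 (C/G), site 15 (G/A), site 17 (C/T), site 19 (G/T), site 20 (T/C), site 22 (T/G), site 25 (T/C), site 29 (C/G), site 31 (C/T).
p = 11/32 = 0.343750.
d = −0.75 · ln(1 − (4/3)·0.343750) = −0.75 · ln(0.541667) = −0.75 · (-0.613104) = 0.4598.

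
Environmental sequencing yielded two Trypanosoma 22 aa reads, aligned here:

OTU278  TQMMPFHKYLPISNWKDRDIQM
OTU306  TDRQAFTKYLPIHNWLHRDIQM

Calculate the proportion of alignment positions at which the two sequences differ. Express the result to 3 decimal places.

Mismatches occur at site 2 (Q↔D), site 3 (M↔R), site 4 (M↔Q), site 5 (P↔A), site 7 (H↔T), site 13 (S↔H), site 16 (K↔L), site 17 (D↔H).
There are 8 differences over 22 sites, so p = 8/22 = 0.364.

0.364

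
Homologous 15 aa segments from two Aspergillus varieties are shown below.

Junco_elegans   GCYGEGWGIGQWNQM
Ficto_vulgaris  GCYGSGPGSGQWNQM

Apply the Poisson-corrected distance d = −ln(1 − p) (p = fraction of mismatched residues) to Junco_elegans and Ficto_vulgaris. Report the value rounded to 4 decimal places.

The sequences differ at positions 5 (E/S), 7 (W/P), 9 (I/S).
p = 3/15 = 0.200000.
d = −ln(1 − 0.200000) = −ln(0.800000) = 0.2231.

0.2231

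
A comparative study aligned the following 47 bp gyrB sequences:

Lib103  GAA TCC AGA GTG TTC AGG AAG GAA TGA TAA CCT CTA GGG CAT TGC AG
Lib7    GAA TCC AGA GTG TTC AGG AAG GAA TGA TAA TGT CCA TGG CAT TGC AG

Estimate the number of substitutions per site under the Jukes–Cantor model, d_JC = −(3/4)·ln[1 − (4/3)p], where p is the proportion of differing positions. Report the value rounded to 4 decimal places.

0.0903

Differing sites — 31:C/T; 32:C/G; 35:T/C; 37:G/T.
p = 4/47 = 0.085106.
d = −0.75 · ln(1 − (4/3)·0.085106) = −0.75 · ln(0.886525) = −0.75 · (-0.120446) = 0.0903.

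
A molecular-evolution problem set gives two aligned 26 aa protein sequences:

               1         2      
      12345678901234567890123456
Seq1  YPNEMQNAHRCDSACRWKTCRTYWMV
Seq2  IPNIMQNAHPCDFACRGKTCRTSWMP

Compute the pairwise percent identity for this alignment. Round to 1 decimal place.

The sequences differ at positions 1 (Y/I), 4 (E/I), 10 (R/P), 13 (S/F), 17 (W/G), 23 (Y/S), 26 (V/P).
19 of the 26 sites match, so the percent identity is 19/26 × 100 = 73.1%.

73.1%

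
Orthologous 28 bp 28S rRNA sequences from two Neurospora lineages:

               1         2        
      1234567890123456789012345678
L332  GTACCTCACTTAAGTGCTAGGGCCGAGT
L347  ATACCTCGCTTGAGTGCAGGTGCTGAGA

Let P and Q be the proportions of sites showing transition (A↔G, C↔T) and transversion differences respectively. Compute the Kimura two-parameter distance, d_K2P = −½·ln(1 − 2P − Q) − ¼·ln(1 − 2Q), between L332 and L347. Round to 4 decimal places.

The sequences differ at positions 1 (G/A, transition), 8 (A/G, transition), 12 (A/G, transition), 18 (T/A, transversion), 19 (A/G, transition), 21 (G/T, transversion), 24 (C/T, transition), 28 (T/A, transversion).
Of the 8 differences, 5 transitions and 3 transversions over 28 sites: P = 5/28 = 0.178571, Q = 3/28 = 0.107143.
d = −0.5·ln(0.535715) − 0.25·ln(0.785714) = −0.5·(-0.624153) − 0.25·(-0.241162) = 0.3724.

0.3724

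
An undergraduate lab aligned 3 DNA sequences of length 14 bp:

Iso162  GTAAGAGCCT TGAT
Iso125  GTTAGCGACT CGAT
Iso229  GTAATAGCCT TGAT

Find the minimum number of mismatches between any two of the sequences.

1

Pairwise Hamming distances:
  Iso162 vs Iso125: 4
  Iso162 vs Iso229: 1
  Iso125 vs Iso229: 5
The smallest is 1, between Iso162 and Iso229.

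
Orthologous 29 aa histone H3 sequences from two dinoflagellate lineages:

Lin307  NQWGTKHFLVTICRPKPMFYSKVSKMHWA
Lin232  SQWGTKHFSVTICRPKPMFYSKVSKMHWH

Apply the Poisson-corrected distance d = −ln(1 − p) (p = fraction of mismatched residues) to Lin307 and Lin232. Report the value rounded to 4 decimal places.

0.1092

Differing sites — 1:N/S; 9:L/S; 29:A/H.
p = 3/29 = 0.103448.
d = −ln(1 − 0.103448) = −ln(0.896552) = 0.1092.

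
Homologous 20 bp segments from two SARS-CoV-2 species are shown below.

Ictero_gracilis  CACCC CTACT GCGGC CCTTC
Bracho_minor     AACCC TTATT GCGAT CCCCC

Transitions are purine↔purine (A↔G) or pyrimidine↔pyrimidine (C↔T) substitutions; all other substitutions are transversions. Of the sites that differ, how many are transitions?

6

The sequences differ at positions 1 (C/A, transversion), 6 (C/T, transition), 9 (C/T, transition), 14 (G/A, transition), 15 (C/T, transition), 18 (T/C, transition), 19 (T/C, transition).
Of the 7 differences, 6 transitions and 1 transversion, so the answer is 6.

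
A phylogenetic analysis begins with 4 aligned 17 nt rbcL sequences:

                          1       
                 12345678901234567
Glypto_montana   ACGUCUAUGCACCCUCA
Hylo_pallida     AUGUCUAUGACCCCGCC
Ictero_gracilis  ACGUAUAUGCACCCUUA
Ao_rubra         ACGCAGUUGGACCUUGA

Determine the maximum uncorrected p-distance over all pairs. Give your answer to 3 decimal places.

0.647

Pairwise Hamming distances:
  Glypto_montana vs Hylo_pallida: 5
  Glypto_montana vs Ictero_gracilis: 2
  Glypto_montana vs Ao_rubra: 7
  Hylo_pallida vs Ictero_gracilis: 7
  Hylo_pallida vs Ao_rubra: 11
  Ictero_gracilis vs Ao_rubra: 6
The largest is 11 mismatches, between Hylo_pallida and Ao_rubra; p = 11/17 = 0.647.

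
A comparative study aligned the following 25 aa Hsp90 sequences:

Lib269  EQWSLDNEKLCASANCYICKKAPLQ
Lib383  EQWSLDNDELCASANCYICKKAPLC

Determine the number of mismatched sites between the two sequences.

3

Differing sites — 8:E/D; 9:K/E; 25:Q/C.
That gives 3 mismatches out of 25 aligned sites, so the Hamming distance is 3.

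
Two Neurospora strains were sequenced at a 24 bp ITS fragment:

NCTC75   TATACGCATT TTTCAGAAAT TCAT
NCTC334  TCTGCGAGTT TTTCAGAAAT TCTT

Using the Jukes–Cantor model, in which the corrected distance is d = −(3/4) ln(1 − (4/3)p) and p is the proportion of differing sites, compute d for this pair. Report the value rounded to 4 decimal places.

Differing sites — 2:A/C; 4:A/G; 7:C/A; 8:A/G; 23:A/T.
p = 5/24 = 0.208333.
d = −0.75 · ln(1 − (4/3)·0.208333) = −0.75 · ln(0.722223) = −0.75 · (-0.325421) = 0.2441.

0.2441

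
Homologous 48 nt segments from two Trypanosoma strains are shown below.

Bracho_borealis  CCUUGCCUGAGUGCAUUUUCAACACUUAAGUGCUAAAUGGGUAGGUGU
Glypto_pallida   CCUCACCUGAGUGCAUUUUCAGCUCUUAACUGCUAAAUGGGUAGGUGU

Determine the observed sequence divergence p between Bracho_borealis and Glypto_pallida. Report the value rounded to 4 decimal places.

0.1042

Differing sites — 4:U/C; 5:G/A; 22:A/G; 24:A/U; 30:G/C.
There are 5 differences over 48 sites, so p = 5/48 = 0.1042.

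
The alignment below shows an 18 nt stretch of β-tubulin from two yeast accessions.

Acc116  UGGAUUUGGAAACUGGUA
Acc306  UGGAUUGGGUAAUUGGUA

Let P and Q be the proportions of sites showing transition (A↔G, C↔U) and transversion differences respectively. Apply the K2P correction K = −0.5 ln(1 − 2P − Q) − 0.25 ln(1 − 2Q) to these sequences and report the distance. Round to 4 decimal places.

0.1885

Differing sites — 7:U/G (Tv); 10:A/U (Tv); 13:C/U (Ti).
Of the 3 differences, 1 transition and 2 transversions over 18 sites: P = 1/18 = 0.055556, Q = 2/18 = 0.111111.
d = −0.5·ln(0.777777) − 0.25·ln(0.777778) = −0.5·(-0.251315) − 0.25·(-0.251314) = 0.1885.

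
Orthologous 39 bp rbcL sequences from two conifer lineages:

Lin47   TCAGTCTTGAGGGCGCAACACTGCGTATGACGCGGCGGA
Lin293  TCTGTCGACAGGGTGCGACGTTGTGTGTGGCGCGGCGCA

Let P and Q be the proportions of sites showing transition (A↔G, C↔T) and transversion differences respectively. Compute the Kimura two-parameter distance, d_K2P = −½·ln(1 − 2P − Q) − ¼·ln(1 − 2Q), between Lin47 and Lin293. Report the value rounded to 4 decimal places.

Differing sites — 3:A/T (Tv); 7:T/G (Tv); 8:T/A (Tv); 9:G/C (Tv); 14:C/T (Ti); 17:A/G (Ti); 20:A/G (Ti); 21:C/T (Ti); 24:C/T (Ti); 27:A/G (Ti); 30:A/G (Ti); 38:G/C (Tv).
Of the 12 differences, 7 transitions and 5 transversions over 39 sites: P = 7/39 = 0.179487, Q = 5/39 = 0.128205.
d = −0.5·ln(0.512821) − 0.25·ln(0.743590) = −0.5·(-0.667828) − 0.25·(-0.296265) = 0.4080.

0.4080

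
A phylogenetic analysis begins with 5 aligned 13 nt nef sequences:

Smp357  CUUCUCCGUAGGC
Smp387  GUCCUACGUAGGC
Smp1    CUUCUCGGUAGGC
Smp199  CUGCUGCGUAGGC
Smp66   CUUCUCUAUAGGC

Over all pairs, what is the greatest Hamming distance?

5

Pairwise Hamming distances:
  Smp357 vs Smp387: 3
  Smp357 vs Smp1: 1
  Smp357 vs Smp199: 2
  Smp357 vs Smp66: 2
  Smp387 vs Smp1: 4
  Smp387 vs Smp199: 3
  Smp387 vs Smp66: 5
  Smp1 vs Smp199: 3
  Smp1 vs Smp66: 2
  Smp199 vs Smp66: 4
The largest is 5, between Smp387 and Smp66.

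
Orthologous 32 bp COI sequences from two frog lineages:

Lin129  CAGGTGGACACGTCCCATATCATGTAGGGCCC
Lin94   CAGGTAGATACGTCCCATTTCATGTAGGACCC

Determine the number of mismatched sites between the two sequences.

The sequences differ at positions 6 (G/A), 9 (C/T), 19 (A/T), 29 (G/A).
That gives 4 mismatches out of 32 aligned sites, so the Hamming distance is 4.

4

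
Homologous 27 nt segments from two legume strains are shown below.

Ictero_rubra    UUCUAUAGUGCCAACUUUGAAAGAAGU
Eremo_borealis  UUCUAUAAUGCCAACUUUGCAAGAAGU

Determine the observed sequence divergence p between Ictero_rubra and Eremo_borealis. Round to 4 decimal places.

The sequences differ at positions 8 (G/A), 20 (A/C).
There are 2 differences over 27 sites, so p = 2/27 = 0.0741.

0.0741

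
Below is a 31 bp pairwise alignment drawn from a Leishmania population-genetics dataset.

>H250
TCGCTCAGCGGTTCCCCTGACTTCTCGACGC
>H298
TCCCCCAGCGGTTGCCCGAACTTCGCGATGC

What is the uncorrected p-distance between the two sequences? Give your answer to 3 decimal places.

Differing sites — 3:G/C; 5:T/C; 14:C/G; 18:T/G; 19:G/A; 25:T/G; 29:C/T.
There are 7 differences over 31 sites, so p = 7/31 = 0.226.

0.226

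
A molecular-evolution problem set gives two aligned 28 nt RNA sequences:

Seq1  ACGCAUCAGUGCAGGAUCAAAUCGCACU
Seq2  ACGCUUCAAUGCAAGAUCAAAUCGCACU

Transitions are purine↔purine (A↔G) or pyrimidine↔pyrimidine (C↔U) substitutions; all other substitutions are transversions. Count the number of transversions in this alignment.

1

Differing sites — 5:A/U (Tv); 9:G/A (Ti); 14:G/A (Ti).
Of the 3 differences, 2 transitions and 1 transversion, so the answer is 1.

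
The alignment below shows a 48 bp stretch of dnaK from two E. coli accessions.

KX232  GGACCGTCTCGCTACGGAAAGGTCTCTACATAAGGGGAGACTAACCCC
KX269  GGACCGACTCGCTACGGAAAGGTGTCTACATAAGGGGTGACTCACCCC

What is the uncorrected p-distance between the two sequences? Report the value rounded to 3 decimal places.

Differing sites — 7:T/A; 24:C/G; 38:A/T; 43:A/C.
There are 4 differences over 48 sites, so p = 4/48 = 0.083.

0.083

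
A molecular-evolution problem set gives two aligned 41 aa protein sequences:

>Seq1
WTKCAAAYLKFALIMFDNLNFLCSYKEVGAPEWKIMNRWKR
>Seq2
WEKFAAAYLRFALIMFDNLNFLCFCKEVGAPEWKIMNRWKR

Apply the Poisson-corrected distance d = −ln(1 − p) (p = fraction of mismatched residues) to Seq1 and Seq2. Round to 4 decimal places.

0.1301

The sequences differ at positions 2 (T/E), 4 (C/F), 10 (K/R), 24 (S/F), 25 (Y/C).
p = 5/41 = 0.121951.
d = −ln(1 − 0.121951) = −ln(0.878049) = 0.1301.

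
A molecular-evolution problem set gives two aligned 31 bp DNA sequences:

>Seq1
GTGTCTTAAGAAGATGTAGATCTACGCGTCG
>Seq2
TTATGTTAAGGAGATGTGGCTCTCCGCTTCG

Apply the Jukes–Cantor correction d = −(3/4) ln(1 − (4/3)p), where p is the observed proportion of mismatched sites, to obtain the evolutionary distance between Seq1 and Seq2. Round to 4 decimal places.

0.3163

Mismatches occur at site 1 (G↔T), site 3 (G↔A), site 5 (C↔G), site 11 (A↔G), site 18 (A↔G), site 20 (A↔C), site 24 (A↔C), site 28 (G↔T).
p = 8/31 = 0.258065.
d = −0.75 · ln(1 − (4/3)·0.258065) = −0.75 · ln(0.655913) = −0.75 · (-0.421727) = 0.3163.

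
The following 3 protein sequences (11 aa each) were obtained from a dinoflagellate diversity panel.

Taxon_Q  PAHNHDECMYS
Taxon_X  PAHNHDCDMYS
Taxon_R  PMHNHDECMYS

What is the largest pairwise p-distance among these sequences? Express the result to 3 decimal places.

Pairwise Hamming distances:
  Taxon_Q vs Taxon_X: 2
  Taxon_Q vs Taxon_R: 1
  Taxon_X vs Taxon_R: 3
The largest is 3 mismatches, between Taxon_X and Taxon_R; p = 3/11 = 0.273.

0.273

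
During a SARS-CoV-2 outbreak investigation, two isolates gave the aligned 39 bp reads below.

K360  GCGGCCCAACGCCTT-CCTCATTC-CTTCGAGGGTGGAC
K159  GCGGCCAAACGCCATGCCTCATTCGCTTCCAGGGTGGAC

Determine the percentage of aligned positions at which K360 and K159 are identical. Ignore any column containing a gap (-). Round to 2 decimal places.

91.89%

Excluding the 2 gap columns leaves 37 comparable sites.
Mismatches occur at site 7 (C↔A), site 14 (T↔A), site 30 (G↔C).
34 of the 37 comparable sites match, so the percent identity is 34/37 × 100 = 91.89%.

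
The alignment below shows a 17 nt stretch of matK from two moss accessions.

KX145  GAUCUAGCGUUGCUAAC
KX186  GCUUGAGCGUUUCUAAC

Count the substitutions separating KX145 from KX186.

Mismatches occur at site 2 (A↔C), site 4 (C↔U), site 5 (U↔G), site 12 (G↔U).
That gives 4 mismatches out of 17 aligned sites, so the Hamming distance is 4.

4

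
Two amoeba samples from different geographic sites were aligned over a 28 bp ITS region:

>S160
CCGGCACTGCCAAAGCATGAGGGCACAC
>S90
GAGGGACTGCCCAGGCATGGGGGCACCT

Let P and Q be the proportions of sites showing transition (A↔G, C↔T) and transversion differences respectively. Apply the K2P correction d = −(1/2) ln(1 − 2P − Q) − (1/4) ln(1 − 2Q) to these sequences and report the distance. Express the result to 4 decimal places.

0.3600

The sequences differ at positions 1 (C/G, transversion), 2 (C/A, transversion), 5 (C/G, transversion), 12 (A/C, transversion), 14 (A/G, transition), 20 (A/G, transition), 27 (A/C, transversion), 28 (C/T, transition).
Of the 8 differences, 3 transitions and 5 transversions over 28 sites: P = 3/28 = 0.107143, Q = 5/28 = 0.178571.
d = −0.5·ln(0.607143) − 0.25·ln(0.642858) = −0.5·(-0.498991) − 0.25·(-0.441831) = 0.3600.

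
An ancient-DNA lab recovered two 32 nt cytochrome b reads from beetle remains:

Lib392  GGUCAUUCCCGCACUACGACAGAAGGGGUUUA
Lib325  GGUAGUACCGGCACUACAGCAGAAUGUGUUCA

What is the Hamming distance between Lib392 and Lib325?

Mismatches occur at site 4 (C→A), site 5 (A→G), site 7 (U→A), site 10 (C→G), site 18 (G→A), site 19 (A→G), site 25 (G→U), site 27 (G→U), site 31 (U→C).
That gives 9 mismatches out of 32 aligned sites, so the Hamming distance is 9.

9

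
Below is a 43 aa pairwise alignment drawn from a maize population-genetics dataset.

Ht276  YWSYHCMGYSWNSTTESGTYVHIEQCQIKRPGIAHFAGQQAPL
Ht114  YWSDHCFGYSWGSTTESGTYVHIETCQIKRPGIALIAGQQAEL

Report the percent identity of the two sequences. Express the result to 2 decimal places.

83.72%

Mismatches occur at site 4 (Y→D), site 7 (M→F), site 12 (N→G), site 25 (Q→T), site 35 (H→L), site 36 (F→I), site 42 (P→E).
36 of the 43 sites match, so the percent identity is 36/43 × 100 = 83.72%.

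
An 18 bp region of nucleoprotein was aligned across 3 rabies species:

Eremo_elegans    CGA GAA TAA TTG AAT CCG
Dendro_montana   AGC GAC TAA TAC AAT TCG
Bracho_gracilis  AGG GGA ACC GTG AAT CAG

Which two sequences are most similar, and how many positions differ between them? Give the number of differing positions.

Pairwise Hamming distances:
  Eremo_elegans vs Dendro_montana: 6
  Eremo_elegans vs Bracho_gracilis: 8
  Dendro_montana vs Bracho_gracilis: 11
The smallest is 6, between Eremo_elegans and Dendro_montana.

6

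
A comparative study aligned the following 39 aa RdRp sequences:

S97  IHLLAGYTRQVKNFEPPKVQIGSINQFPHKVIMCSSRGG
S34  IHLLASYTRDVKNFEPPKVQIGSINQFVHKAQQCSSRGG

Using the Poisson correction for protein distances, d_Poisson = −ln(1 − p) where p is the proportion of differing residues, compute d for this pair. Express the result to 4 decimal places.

The sequences differ at positions 6 (G/S), 10 (Q/D), 28 (P/V), 31 (V/A), 32 (I/Q), 33 (M/Q).
p = 6/39 = 0.153846.
d = −ln(1 − 0.153846) = −ln(0.846154) = 0.1671.

0.1671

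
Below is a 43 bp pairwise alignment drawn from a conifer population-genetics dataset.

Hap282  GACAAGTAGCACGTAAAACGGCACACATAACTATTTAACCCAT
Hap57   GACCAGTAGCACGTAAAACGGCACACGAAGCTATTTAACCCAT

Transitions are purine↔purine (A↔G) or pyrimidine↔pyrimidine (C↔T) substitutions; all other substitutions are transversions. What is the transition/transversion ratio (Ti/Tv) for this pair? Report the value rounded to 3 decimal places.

Differing sites — 4:A/C (Tv); 27:A/G (Ti); 28:T/A (Tv); 30:A/G (Ti).
Of the 4 differences, 2 transitions and 2 transversions, so Ti/Tv = 2/2 = 1.000.

1.000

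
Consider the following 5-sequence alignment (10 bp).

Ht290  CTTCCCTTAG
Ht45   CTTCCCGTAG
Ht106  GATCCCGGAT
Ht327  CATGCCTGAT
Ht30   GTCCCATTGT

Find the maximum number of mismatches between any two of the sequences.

Pairwise Hamming distances:
  Ht290 vs Ht45: 1
  Ht290 vs Ht106: 5
  Ht290 vs Ht327: 4
  Ht290 vs Ht30: 5
  Ht45 vs Ht106: 4
  Ht45 vs Ht327: 5
  Ht45 vs Ht30: 6
  Ht106 vs Ht327: 3
  Ht106 vs Ht30: 6
  Ht327 vs Ht30: 7
The largest is 7, between Ht327 and Ht30.

7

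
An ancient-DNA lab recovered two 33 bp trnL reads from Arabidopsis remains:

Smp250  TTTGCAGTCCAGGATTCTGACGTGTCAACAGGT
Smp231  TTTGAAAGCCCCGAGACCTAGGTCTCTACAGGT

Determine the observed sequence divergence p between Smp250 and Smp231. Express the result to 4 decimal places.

0.3636

Differing sites — 5:C/A; 7:G/A; 8:T/G; 11:A/C; 12:G/C; 15:T/G; 16:T/A; 18:T/C; 19:G/T; 21:C/G; 24:G/C; 27:A/T.
There are 12 differences over 33 sites, so p = 12/33 = 0.3636.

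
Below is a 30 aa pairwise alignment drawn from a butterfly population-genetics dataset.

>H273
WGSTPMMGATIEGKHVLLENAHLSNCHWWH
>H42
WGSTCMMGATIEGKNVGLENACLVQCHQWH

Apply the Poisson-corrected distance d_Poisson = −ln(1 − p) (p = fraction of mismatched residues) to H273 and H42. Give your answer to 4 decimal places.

0.2657

Differing sites — 5:P/C; 15:H/N; 17:L/G; 22:H/C; 24:S/V; 25:N/Q; 28:W/Q.
p = 7/30 = 0.233333.
d = −ln(1 − 0.233333) = −ln(0.766667) = 0.2657.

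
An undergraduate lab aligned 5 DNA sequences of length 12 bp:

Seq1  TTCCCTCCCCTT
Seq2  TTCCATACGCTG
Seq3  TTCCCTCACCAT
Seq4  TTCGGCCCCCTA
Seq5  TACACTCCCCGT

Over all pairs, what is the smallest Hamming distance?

2

Pairwise Hamming distances:
  Seq1 vs Seq2: 4
  Seq1 vs Seq3: 2
  Seq1 vs Seq4: 4
  Seq1 vs Seq5: 3
  Seq2 vs Seq3: 6
  Seq2 vs Seq4: 6
  Seq2 vs Seq5: 7
  Seq3 vs Seq4: 6
  Seq3 vs Seq5: 4
  Seq4 vs Seq5: 6
The smallest is 2, between Seq1 and Seq3.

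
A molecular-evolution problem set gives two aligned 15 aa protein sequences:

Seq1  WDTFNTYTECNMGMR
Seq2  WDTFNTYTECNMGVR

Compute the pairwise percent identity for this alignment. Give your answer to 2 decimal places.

93.33%

Differing sites — 14:M/V.
14 of the 15 sites match, so the percent identity is 14/15 × 100 = 93.33%.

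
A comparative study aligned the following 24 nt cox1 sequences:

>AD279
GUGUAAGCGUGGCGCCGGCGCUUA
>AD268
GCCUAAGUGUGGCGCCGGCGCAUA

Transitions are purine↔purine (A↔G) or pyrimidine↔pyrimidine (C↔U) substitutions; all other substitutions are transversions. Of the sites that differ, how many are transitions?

Differing sites — 2:U/C (Ti); 3:G/C (Tv); 8:C/U (Ti); 22:U/A (Tv).
Of the 4 differences, 2 transitions and 2 transversions, so the answer is 2.

2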